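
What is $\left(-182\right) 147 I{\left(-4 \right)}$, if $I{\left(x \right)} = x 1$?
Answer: $107016$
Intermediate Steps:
$I{\left(x \right)} = x$
$\left(-182\right) 147 I{\left(-4 \right)} = \left(-182\right) 147 \left(-4\right) = \left(-26754\right) \left(-4\right) = 107016$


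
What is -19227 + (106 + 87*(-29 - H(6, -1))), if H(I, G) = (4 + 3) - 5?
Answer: -21818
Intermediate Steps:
H(I, G) = 2 (H(I, G) = 7 - 5 = 2)
-19227 + (106 + 87*(-29 - H(6, -1))) = -19227 + (106 + 87*(-29 - 1*2)) = -19227 + (106 + 87*(-29 - 2)) = -19227 + (106 + 87*(-31)) = -19227 + (106 - 2697) = -19227 - 2591 = -21818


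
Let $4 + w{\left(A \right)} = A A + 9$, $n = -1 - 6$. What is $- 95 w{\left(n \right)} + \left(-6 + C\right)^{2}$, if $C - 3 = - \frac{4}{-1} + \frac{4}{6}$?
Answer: $- \frac{46145}{9} \approx -5127.2$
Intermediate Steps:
$n = -7$ ($n = -1 - 6 = -7$)
$C = \frac{23}{3}$ ($C = 3 + \left(- \frac{4}{-1} + \frac{4}{6}\right) = 3 + \left(\left(-4\right) \left(-1\right) + 4 \cdot \frac{1}{6}\right) = 3 + \left(4 + \frac{2}{3}\right) = 3 + \frac{14}{3} = \frac{23}{3} \approx 7.6667$)
$w{\left(A \right)} = 5 + A^{2}$ ($w{\left(A \right)} = -4 + \left(A A + 9\right) = -4 + \left(A^{2} + 9\right) = -4 + \left(9 + A^{2}\right) = 5 + A^{2}$)
$- 95 w{\left(n \right)} + \left(-6 + C\right)^{2} = - 95 \left(5 + \left(-7\right)^{2}\right) + \left(-6 + \frac{23}{3}\right)^{2} = - 95 \left(5 + 49\right) + \left(\frac{5}{3}\right)^{2} = \left(-95\right) 54 + \frac{25}{9} = -5130 + \frac{25}{9} = - \frac{46145}{9}$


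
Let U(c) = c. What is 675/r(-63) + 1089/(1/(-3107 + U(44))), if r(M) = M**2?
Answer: -490334204/147 ≈ -3.3356e+6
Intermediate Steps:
675/r(-63) + 1089/(1/(-3107 + U(44))) = 675/((-63)**2) + 1089/(1/(-3107 + 44)) = 675/3969 + 1089/(1/(-3063)) = 675*(1/3969) + 1089/(-1/3063) = 25/147 + 1089*(-3063) = 25/147 - 3335607 = -490334204/147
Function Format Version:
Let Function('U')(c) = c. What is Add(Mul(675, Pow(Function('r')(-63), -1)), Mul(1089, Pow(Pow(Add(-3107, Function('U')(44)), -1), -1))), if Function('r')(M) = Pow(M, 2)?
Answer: Rational(-490334204, 147) ≈ -3.3356e+6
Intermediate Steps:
Add(Mul(675, Pow(Function('r')(-63), -1)), Mul(1089, Pow(Pow(Add(-3107, Function('U')(44)), -1), -1))) = Add(Mul(675, Pow(Pow(-63, 2), -1)), Mul(1089, Pow(Pow(Add(-3107, 44), -1), -1))) = Add(Mul(675, Pow(3969, -1)), Mul(1089, Pow(Pow(-3063, -1), -1))) = Add(Mul(675, Rational(1, 3969)), Mul(1089, Pow(Rational(-1, 3063), -1))) = Add(Rational(25, 147), Mul(1089, -3063)) = Add(Rational(25, 147), -3335607) = Rational(-490334204, 147)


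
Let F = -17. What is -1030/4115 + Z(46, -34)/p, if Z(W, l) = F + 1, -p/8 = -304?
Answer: -32135/125096 ≈ -0.25688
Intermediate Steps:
p = 2432 (p = -8*(-304) = 2432)
Z(W, l) = -16 (Z(W, l) = -17 + 1 = -16)
-1030/4115 + Z(46, -34)/p = -1030/4115 - 16/2432 = -1030*1/4115 - 16*1/2432 = -206/823 - 1/152 = -32135/125096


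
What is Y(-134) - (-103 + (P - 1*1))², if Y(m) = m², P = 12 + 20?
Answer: 12772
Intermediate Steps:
P = 32
Y(-134) - (-103 + (P - 1*1))² = (-134)² - (-103 + (32 - 1*1))² = 17956 - (-103 + (32 - 1))² = 17956 - (-103 + 31)² = 17956 - 1*(-72)² = 17956 - 1*5184 = 17956 - 5184 = 12772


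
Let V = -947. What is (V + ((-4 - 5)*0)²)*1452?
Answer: -1375044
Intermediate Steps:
(V + ((-4 - 5)*0)²)*1452 = (-947 + ((-4 - 5)*0)²)*1452 = (-947 + (-9*0)²)*1452 = (-947 + 0²)*1452 = (-947 + 0)*1452 = -947*1452 = -1375044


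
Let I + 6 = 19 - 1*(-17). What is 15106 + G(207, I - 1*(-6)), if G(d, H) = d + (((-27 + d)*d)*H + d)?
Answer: 1356880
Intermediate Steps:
I = 30 (I = -6 + (19 - 1*(-17)) = -6 + (19 + 17) = -6 + 36 = 30)
G(d, H) = 2*d + H*d*(-27 + d) (G(d, H) = d + ((d*(-27 + d))*H + d) = d + (H*d*(-27 + d) + d) = d + (d + H*d*(-27 + d)) = 2*d + H*d*(-27 + d))
15106 + G(207, I - 1*(-6)) = 15106 + 207*(2 - 27*(30 - 1*(-6)) + (30 - 1*(-6))*207) = 15106 + 207*(2 - 27*(30 + 6) + (30 + 6)*207) = 15106 + 207*(2 - 27*36 + 36*207) = 15106 + 207*(2 - 972 + 7452) = 15106 + 207*6482 = 15106 + 1341774 = 1356880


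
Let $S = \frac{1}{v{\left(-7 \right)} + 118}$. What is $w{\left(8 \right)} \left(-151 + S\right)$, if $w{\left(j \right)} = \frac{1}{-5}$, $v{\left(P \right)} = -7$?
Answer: $\frac{3352}{111} \approx 30.198$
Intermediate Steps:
$S = \frac{1}{111}$ ($S = \frac{1}{-7 + 118} = \frac{1}{111} \approx 0.009009$)
$w{\left(j \right)} = - \frac{1}{5}$
$w{\left(8 \right)} \left(-151 + S\right) = - \frac{-151 + \frac{1}{111}}{5} = \left(- \frac{1}{5}\right) \left(- \frac{16760}{111}\right) = \frac{3352}{111}$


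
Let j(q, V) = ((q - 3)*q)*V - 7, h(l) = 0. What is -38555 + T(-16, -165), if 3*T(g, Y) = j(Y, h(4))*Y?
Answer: -38170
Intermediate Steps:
j(q, V) = -7 + V*q*(-3 + q) (j(q, V) = ((-3 + q)*q)*V - 7 = (q*(-3 + q))*V - 7 = V*q*(-3 + q) - 7 = -7 + V*q*(-3 + q))
T(g, Y) = -7*Y/3 (T(g, Y) = ((-7 + 0*Y² - 3*0*Y)*Y)/3 = ((-7 + 0 + 0)*Y)/3 = (-7*Y)/3 = -7*Y/3)
-38555 + T(-16, -165) = -38555 - 7/3*(-165) = -38555 + 385 = -38170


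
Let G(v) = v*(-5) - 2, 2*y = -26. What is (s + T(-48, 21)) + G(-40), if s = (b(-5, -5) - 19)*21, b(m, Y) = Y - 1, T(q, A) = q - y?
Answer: -362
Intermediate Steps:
y = -13 (y = (1/2)*(-26) = -13)
T(q, A) = 13 + q (T(q, A) = q - 1*(-13) = q + 13 = 13 + q)
b(m, Y) = -1 + Y
G(v) = -2 - 5*v (G(v) = -5*v - 2 = -2 - 5*v)
s = -525 (s = ((-1 - 5) - 19)*21 = (-6 - 19)*21 = -25*21 = -525)
(s + T(-48, 21)) + G(-40) = (-525 + (13 - 48)) + (-2 - 5*(-40)) = (-525 - 35) + (-2 + 200) = -560 + 198 = -362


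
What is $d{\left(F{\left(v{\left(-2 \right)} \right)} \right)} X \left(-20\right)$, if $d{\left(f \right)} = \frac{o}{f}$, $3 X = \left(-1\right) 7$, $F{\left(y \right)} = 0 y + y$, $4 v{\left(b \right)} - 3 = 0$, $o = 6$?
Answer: $\frac{1120}{3} \approx 373.33$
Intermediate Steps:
$v{\left(b \right)} = \frac{3}{4}$ ($v{\left(b \right)} = \frac{3}{4} + \frac{1}{4} \cdot 0 = \frac{3}{4} + 0 = \frac{3}{4}$)
$F{\left(y \right)} = y$ ($F{\left(y \right)} = 0 + y = y$)
$X = - \frac{7}{3}$ ($X = \frac{\left(-1\right) 7}{3} = \frac{1}{3} \left(-7\right) = - \frac{7}{3} \approx -2.3333$)
$d{\left(f \right)} = \frac{6}{f}$
$d{\left(F{\left(v{\left(-2 \right)} \right)} \right)} X \left(-20\right) = \frac{6}{\frac{3}{4}} \left(- \frac{7}{3}\right) \left(-20\right) = 6 \cdot \frac{4}{3} \left(- \frac{7}{3}\right) \left(-20\right) = 8 \left(- \frac{7}{3}\right) \left(-20\right) = \left(- \frac{56}{3}\right) \left(-20\right) = \frac{1120}{3}$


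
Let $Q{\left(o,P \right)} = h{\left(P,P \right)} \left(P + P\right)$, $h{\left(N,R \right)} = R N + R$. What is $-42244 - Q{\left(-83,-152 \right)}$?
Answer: $6935164$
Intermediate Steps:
$h{\left(N,R \right)} = R + N R$ ($h{\left(N,R \right)} = N R + R = R + N R$)
$Q{\left(o,P \right)} = 2 P^{2} \left(1 + P\right)$ ($Q{\left(o,P \right)} = P \left(1 + P\right) \left(P + P\right) = P \left(1 + P\right) 2 P = 2 P^{2} \left(1 + P\right)$)
$-42244 - Q{\left(-83,-152 \right)} = -42244 - 2 \left(-152\right)^{2} \left(1 - 152\right) = -42244 - 2 \cdot 23104 \left(-151\right) = -42244 - -6977408 = -42244 + 6977408 = 6935164$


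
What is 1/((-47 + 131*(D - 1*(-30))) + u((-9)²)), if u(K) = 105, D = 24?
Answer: 1/7132 ≈ 0.00014021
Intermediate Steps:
1/((-47 + 131*(D - 1*(-30))) + u((-9)²)) = 1/((-47 + 131*(24 - 1*(-30))) + 105) = 1/((-47 + 131*(24 + 30)) + 105) = 1/((-47 + 131*54) + 105) = 1/((-47 + 7074) + 105) = 1/(7027 + 105) = 1/7132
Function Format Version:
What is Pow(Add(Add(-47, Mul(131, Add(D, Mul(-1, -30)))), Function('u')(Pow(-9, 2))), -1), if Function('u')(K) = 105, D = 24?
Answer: Rational(1, 7132) ≈ 0.00014021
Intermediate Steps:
Pow(Add(Add(-47, Mul(131, Add(D, Mul(-1, -30)))), Function('u')(Pow(-9, 2))), -1) = Pow(Add(Add(-47, Mul(131, Add(24, Mul(-1, -30)))), 105), -1) = Pow(Add(Add(-47, Mul(131, Add(24, 30))), 105), -1) = Pow(Add(Add(-47, Mul(131, 54)), 105), -1) = Pow(Add(Add(-47, 7074), 105), -1) = Pow(Add(7027, 105), -1) = Pow(7132, -1) = Rational(1, 7132)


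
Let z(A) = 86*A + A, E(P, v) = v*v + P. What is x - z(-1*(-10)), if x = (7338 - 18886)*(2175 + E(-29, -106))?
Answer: -154536206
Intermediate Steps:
E(P, v) = P + v**2 (E(P, v) = v**2 + P = P + v**2)
z(A) = 87*A
x = -154535336 (x = (7338 - 18886)*(2175 + (-29 + (-106)**2)) = -11548*(2175 + (-29 + 11236)) = -11548*(2175 + 11207) = -11548*13382 = -154535336)
x - z(-1*(-10)) = -154535336 - 87*(-1*(-10)) = -154535336 - 87*10 = -154535336 - 1*870 = -154535336 - 870 = -154536206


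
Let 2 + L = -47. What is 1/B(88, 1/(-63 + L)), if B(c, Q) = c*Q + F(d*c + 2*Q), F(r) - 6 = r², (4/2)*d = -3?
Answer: 3136/54672801 ≈ 5.7359e-5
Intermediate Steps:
d = -3/2 (d = (½)*(-3) = -3/2 ≈ -1.5000)
L = -49 (L = -2 - 47 = -49)
F(r) = 6 + r²
B(c, Q) = 6 + (2*Q - 3*c/2)² + Q*c (B(c, Q) = c*Q + (6 + (-3*c/2 + 2*Q)²) = Q*c + (6 + (2*Q - 3*c/2)²) = 6 + (2*Q - 3*c/2)² + Q*c)
1/B(88, 1/(-63 + L)) = 1/(6 + (-3*88 + 4/(-63 - 49))²/4 + 88/(-63 - 49)) = 1/(6 + (-264 + 4/(-112))²/4 + 88/(-112)) = 1/(6 + (-264 + 4*(-1/112))²/4 - 1/112*88) = 1/(6 + (-264 - 1/28)²/4 - 11/14) = 1/(6 + (-7393/28)²/4 - 11/14) = 1/(6 + (¼)*(54656449/784) - 11/14) = 1/(6 + 54656449/3136 - 11/14) = 1/(54672801/3136) = 3136/54672801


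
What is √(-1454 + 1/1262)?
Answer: 3*I*√257300346/1262 ≈ 38.131*I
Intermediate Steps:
√(-1454 + 1/1262) = √(-1834947/1262) = 3*I*√257300346/1262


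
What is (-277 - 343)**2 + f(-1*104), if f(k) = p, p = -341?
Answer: 384059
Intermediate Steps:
f(k) = -341
(-277 - 343)**2 + f(-1*104) = (-277 - 343)**2 - 341 = (-620)**2 - 341 = 384400 - 341 = 384059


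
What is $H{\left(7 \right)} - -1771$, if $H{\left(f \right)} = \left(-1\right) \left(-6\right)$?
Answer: $1777$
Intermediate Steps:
$H{\left(f \right)} = 6$
$H{\left(7 \right)} - -1771 = 6 - -1771 = 6 + 1771 = 1777$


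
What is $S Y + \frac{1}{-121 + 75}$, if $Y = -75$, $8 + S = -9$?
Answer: $\frac{58649}{46} \approx 1275.0$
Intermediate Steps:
$S = -17$ ($S = -8 - 9 = -17$)
$S Y + \frac{1}{-121 + 75} = \left(-17\right) \left(-75\right) + \frac{1}{-121 + 75} = 1275 + \frac{1}{-46} = 1275 - \frac{1}{46} = \frac{58649}{46}$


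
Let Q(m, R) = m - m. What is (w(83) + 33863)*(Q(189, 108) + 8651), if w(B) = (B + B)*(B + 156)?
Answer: 636168587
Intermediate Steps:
w(B) = 2*B*(156 + B) (w(B) = (2*B)*(156 + B) = 2*B*(156 + B))
Q(m, R) = 0
(w(83) + 33863)*(Q(189, 108) + 8651) = (2*83*(156 + 83) + 33863)*(0 + 8651) = (2*83*239 + 33863)*8651 = (39674 + 33863)*8651 = 73537*8651 = 636168587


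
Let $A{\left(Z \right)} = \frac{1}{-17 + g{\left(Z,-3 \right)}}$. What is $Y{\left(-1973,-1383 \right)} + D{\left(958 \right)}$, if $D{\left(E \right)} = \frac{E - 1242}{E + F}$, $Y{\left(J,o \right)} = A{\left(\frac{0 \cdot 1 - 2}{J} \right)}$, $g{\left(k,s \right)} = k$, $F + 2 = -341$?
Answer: $- \frac{10738471}{20626485} \approx -0.52062$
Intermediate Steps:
$F = -343$ ($F = -2 - 341 = -343$)
$A{\left(Z \right)} = \frac{1}{-17 + Z}$
$Y{\left(J,o \right)} = \frac{1}{-17 - \frac{2}{J}}$ ($Y{\left(J,o \right)} = \frac{1}{-17 + \frac{0 \cdot 1 - 2}{J}} = \frac{1}{-17 + \frac{0 - 2}{J}} = \frac{1}{-17 - \frac{2}{J}}$)
$D{\left(E \right)} = \frac{-1242 + E}{-343 + E}$ ($D{\left(E \right)} = \frac{E - 1242}{E - 343} = \frac{-1242 + E}{-343 + E}$)
$Y{\left(-1973,-1383 \right)} + D{\left(958 \right)} = \left(-1\right) \left(-1973\right) \frac{1}{2 + 17 \left(-1973\right)} + \frac{-1242 + 958}{-343 + 958} = \left(-1\right) \left(-1973\right) \frac{1}{2 - 33541} + \frac{1}{615} \left(-284\right) = \left(-1\right) \left(-1973\right) \frac{1}{-33539} + \frac{1}{615} \left(-284\right) = \left(-1\right) \left(-1973\right) \left(- \frac{1}{33539}\right) - \frac{284}{615} = - \frac{1973}{33539} - \frac{284}{615} = - \frac{10738471}{20626485}$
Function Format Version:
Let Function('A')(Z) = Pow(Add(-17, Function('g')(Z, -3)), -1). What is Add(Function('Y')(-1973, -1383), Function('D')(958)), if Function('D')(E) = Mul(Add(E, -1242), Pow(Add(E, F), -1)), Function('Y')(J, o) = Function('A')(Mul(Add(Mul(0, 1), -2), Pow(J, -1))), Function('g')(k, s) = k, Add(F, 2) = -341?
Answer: Rational(-10738471, 20626485) ≈ -0.52062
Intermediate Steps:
F = -343 (F = Add(-2, -341) = -343)
Function('A')(Z) = Pow(Add(-17, Z), -1)
Function('Y')(J, o) = Pow(Add(-17, Mul(-2, Pow(J, -1))), -1) (Function('Y')(J, o) = Pow(Add(-17, Mul(Add(Mul(0, 1), -2), Pow(J, -1))), -1) = Pow(Add(-17, Mul(Add(0, -2), Pow(J, -1))), -1) = Pow(Add(-17, Mul(-2, Pow(J, -1))), -1))
Function('D')(E) = Mul(Pow(Add(-343, E), -1), Add(-1242, E)) (Function('D')(E) = Mul(Add(E, -1242), Pow(Add(E, -343), -1)) = Mul(Add(-1242, E), Pow(Add(-343, E), -1)) = Mul(Pow(Add(-343, E), -1), Add(-1242, E)))
Add(Function('Y')(-1973, -1383), Function('D')(958)) = Add(Mul(-1, -1973, Pow(Add(2, Mul(17, -1973)), -1)), Mul(Pow(Add(-343, 958), -1), Add(-1242, 958))) = Add(Mul(-1, -1973, Pow(Add(2, -33541), -1)), Mul(Pow(615, -1), -284)) = Add(Mul(-1, -1973, Pow(-33539, -1)), Mul(Rational(1, 615), -284)) = Add(Mul(-1, -1973, Rational(-1, 33539)), Rational(-284, 615)) = Add(Rational(-1973, 33539), Rational(-284, 615)) = Rational(-10738471, 20626485)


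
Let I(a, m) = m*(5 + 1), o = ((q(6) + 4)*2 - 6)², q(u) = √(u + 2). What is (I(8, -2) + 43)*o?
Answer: 1116 + 496*√2 ≈ 1817.4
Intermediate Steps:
q(u) = √(2 + u)
o = (2 + 4*√2)² (o = ((√(2 + 6) + 4)*2 - 6)² = ((√8 + 4)*2 - 6)² = ((2*√2 + 4)*2 - 6)² = ((4 + 2*√2)*2 - 6)² = ((8 + 4*√2) - 6)² = (2 + 4*√2)² ≈ 58.627)
I(a, m) = 6*m (I(a, m) = m*6 = 6*m)
(I(8, -2) + 43)*o = (6*(-2) + 43)*(36 + 16*√2) = (-12 + 43)*(36 + 16*√2) = 31*(36 + 16*√2) = 1116 + 496*√2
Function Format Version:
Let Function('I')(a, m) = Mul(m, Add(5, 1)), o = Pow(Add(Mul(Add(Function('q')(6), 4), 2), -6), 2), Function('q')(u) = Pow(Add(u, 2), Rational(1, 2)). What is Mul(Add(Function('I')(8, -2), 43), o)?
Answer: Add(1116, Mul(496, Pow(2, Rational(1, 2)))) ≈ 1817.4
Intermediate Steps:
Function('q')(u) = Pow(Add(2, u), Rational(1, 2))
o = Pow(Add(2, Mul(4, Pow(2, Rational(1, 2)))), 2) (o = Pow(Add(Mul(Add(Pow(Add(2, 6), Rational(1, 2)), 4), 2), -6), 2) = Pow(Add(Mul(Add(Pow(8, Rational(1, 2)), 4), 2), -6), 2) = Pow(Add(Mul(Add(Mul(2, Pow(2, Rational(1, 2))), 4), 2), -6), 2) = Pow(Add(Mul(Add(4, Mul(2, Pow(2, Rational(1, 2)))), 2), -6), 2) = Pow(Add(Add(8, Mul(4, Pow(2, Rational(1, 2)))), -6), 2) = Pow(Add(2, Mul(4, Pow(2, Rational(1, 2)))), 2) ≈ 58.627)
Function('I')(a, m) = Mul(6, m) (Function('I')(a, m) = Mul(m, 6) = Mul(6, m))
Mul(Add(Function('I')(8, -2), 43), o) = Mul(Add(Mul(6, -2), 43), Add(36, Mul(16, Pow(2, Rational(1, 2))))) = Mul(Add(-12, 43), Add(36, Mul(16, Pow(2, Rational(1, 2))))) = Mul(31, Add(36, Mul(16, Pow(2, Rational(1, 2))))) = Add(1116, Mul(496, Pow(2, Rational(1, 2))))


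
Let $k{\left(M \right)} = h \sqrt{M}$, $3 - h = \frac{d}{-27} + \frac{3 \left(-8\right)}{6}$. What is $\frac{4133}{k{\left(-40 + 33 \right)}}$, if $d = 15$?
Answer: $- \frac{37197 i \sqrt{7}}{476} \approx - 206.75 i$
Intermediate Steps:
$h = \frac{68}{9}$ ($h = 3 - \left(\frac{15}{-27} + \frac{3 \left(-8\right)}{6}\right) = 3 - \left(15 \left(- \frac{1}{27}\right) - 4\right) = 3 - \left(- \frac{5}{9} - 4\right) = 3 - - \frac{41}{9} = 3 + \frac{41}{9} = \frac{68}{9} \approx 7.5556$)
$k{\left(M \right)} = \frac{68 \sqrt{M}}{9}$
$\frac{4133}{k{\left(-40 + 33 \right)}} = \frac{4133}{\frac{68}{9} \sqrt{-40 + 33}} = \frac{4133}{\frac{68}{9} \sqrt{-7}} = \frac{4133}{\frac{68}{9} i \sqrt{7}} = 4133 \left(- \frac{9 i \sqrt{7}}{476}\right) = - \frac{37197 i \sqrt{7}}{476}$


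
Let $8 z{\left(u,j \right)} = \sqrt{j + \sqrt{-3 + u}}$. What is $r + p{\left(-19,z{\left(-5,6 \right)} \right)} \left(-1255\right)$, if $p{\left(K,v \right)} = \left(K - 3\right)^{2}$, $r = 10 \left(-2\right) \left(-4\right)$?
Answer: $-607340$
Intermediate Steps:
$z{\left(u,j \right)} = \frac{\sqrt{j + \sqrt{-3 + u}}}{8}$
$r = 80$ ($r = \left(-20\right) \left(-4\right) = 80$)
$p{\left(K,v \right)} = \left(-3 + K\right)^{2}$
$r + p{\left(-19,z{\left(-5,6 \right)} \right)} \left(-1255\right) = 80 + \left(-3 - 19\right)^{2} \left(-1255\right) = 80 + \left(-22\right)^{2} \left(-1255\right) = 80 + 484 \left(-1255\right) = 80 - 607420 = -607340$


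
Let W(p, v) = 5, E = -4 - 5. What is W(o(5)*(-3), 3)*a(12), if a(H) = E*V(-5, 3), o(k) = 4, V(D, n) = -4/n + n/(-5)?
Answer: 87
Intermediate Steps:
E = -9
V(D, n) = -4/n - n/5 (V(D, n) = -4/n + n*(-⅕) = -4/n - n/5)
a(H) = 87/5 (a(H) = -9*(-4/3 - ⅕*3) = -9*(-4*⅓ - ⅗) = -9*(-4/3 - ⅗) = -9*(-29/15) = 87/5)
W(o(5)*(-3), 3)*a(12) = 5*(87/5) = 87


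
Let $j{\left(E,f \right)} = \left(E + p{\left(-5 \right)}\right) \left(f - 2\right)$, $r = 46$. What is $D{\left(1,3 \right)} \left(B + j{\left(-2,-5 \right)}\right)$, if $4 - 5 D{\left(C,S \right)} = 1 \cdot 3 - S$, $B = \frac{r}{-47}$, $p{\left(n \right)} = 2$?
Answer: $- \frac{184}{235} \approx -0.78298$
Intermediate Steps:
$B = - \frac{46}{47}$ ($B = \frac{46}{-47} = 46 \left(- \frac{1}{47}\right) = - \frac{46}{47} \approx -0.97872$)
$j{\left(E,f \right)} = \left(-2 + f\right) \left(2 + E\right)$ ($j{\left(E,f \right)} = \left(E + 2\right) \left(f - 2\right) = \left(2 + E\right) \left(-2 + f\right) = \left(-2 + f\right) \left(2 + E\right)$)
$D{\left(C,S \right)} = \frac{1}{5} + \frac{S}{5}$ ($D{\left(C,S \right)} = \frac{4}{5} - \frac{1 \cdot 3 - S}{5} = \frac{4}{5} - \frac{3 - S}{5} = \frac{4}{5} + \left(- \frac{3}{5} + \frac{S}{5}\right) = \frac{1}{5} + \frac{S}{5}$)
$D{\left(1,3 \right)} \left(B + j{\left(-2,-5 \right)}\right) = \left(\frac{1}{5} + \frac{1}{5} \cdot 3\right) \left(- \frac{46}{47} - 0\right) = \left(\frac{1}{5} + \frac{3}{5}\right) \left(- \frac{46}{47} + \left(-4 + 4 - 10 + 10\right)\right) = \frac{4 \left(- \frac{46}{47} + 0\right)}{5} = \frac{4}{5} \left(- \frac{46}{47}\right) = - \frac{184}{235}$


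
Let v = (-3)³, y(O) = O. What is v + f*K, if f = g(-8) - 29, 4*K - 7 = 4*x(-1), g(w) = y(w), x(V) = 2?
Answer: -663/4 ≈ -165.75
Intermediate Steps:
v = -27
g(w) = w
K = 15/4 (K = 7/4 + (4*2)/4 = 7/4 + (¼)*8 = 7/4 + 2 = 15/4 ≈ 3.7500)
f = -37 (f = -8 - 29 = -37)
v + f*K = -27 - 37*15/4 = -27 - 555/4 = -663/4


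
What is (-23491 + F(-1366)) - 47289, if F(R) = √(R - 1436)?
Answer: -70780 + I*√2802 ≈ -70780.0 + 52.934*I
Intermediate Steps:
F(R) = √(-1436 + R)
(-23491 + F(-1366)) - 47289 = (-23491 + √(-1436 - 1366)) - 47289 = (-23491 + √(-2802)) - 47289 = (-23491 + I*√2802) - 47289 = -70780 + I*√2802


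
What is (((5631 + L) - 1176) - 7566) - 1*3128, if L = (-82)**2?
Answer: 485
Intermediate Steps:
L = 6724
(((5631 + L) - 1176) - 7566) - 1*3128 = (((5631 + 6724) - 1176) - 7566) - 1*3128 = ((12355 - 1176) - 7566) - 3128 = (11179 - 7566) - 3128 = 3613 - 3128 = 485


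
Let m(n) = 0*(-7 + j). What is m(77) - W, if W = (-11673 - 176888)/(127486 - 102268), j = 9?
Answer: 188561/25218 ≈ 7.4772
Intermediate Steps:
m(n) = 0 (m(n) = 0*(-7 + 9) = 0*2 = 0)
W = -188561/25218 ≈ -7.4772
m(77) - W = 0 - 1*(-188561/25218) = 0 + 188561/25218 = 188561/25218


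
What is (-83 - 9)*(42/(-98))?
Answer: 276/7 ≈ 39.429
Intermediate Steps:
(-83 - 9)*(42/(-98)) = -3864*(-1)/98 = -92*(-3/7) = 276/7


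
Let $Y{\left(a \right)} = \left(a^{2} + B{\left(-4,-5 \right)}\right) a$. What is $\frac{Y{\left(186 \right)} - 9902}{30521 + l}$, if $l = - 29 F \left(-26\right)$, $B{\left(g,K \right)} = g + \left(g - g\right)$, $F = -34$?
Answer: $\frac{1284842}{977} \approx 1315.1$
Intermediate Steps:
$B{\left(g,K \right)} = g$ ($B{\left(g,K \right)} = g + 0 = g$)
$l = -25636$ ($l = \left(-29\right) \left(-34\right) \left(-26\right) = 986 \left(-26\right) = -25636$)
$Y{\left(a \right)} = a \left(-4 + a^{2}\right)$ ($Y{\left(a \right)} = \left(a^{2} - 4\right) a = \left(-4 + a^{2}\right) a = a \left(-4 + a^{2}\right)$)
$\frac{Y{\left(186 \right)} - 9902}{30521 + l} = \frac{186 \left(-4 + 186^{2}\right) - 9902}{30521 - 25636} = \frac{186 \left(-4 + 34596\right) - 9902}{4885} = \left(186 \cdot 34592 - 9902\right) \frac{1}{4885} = \left(6434112 - 9902\right) \frac{1}{4885} = 6424210 \cdot \frac{1}{4885} = \frac{1284842}{977}$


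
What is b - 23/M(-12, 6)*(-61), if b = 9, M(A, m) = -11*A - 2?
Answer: 2573/130 ≈ 19.792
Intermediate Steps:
M(A, m) = -2 - 11*A
b - 23/M(-12, 6)*(-61) = 9 - 23/(-2 - 11*(-12))*(-61) = 9 - 23/(-2 + 132)*(-61) = 9 - 23/130*(-61) = 9 + 1403/130 = 2573/130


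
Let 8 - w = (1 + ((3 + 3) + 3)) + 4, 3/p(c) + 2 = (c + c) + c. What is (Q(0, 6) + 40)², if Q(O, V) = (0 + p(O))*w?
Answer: 2401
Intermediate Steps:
p(c) = 3/(-2 + 3*c) (p(c) = 3/(-2 + ((c + c) + c)) = 3/(-2 + (2*c + c)) = 3/(-2 + 3*c))
w = -6 (w = 8 - ((1 + ((3 + 3) + 3)) + 4) = 8 - ((1 + (6 + 3)) + 4) = 8 - ((1 + 9) + 4) = 8 - (10 + 4) = 8 - 1*14 = 8 - 14 = -6)
Q(O, V) = -18/(-2 + 3*O) (Q(O, V) = (0 + 3/(-2 + 3*O))*(-6) = (3/(-2 + 3*O))*(-6) = -18/(-2 + 3*O))
(Q(0, 6) + 40)² = (-18/(-2 + 3*0) + 40)² = (-18/(-2 + 0) + 40)² = (-18/(-2) + 40)² = (-18*(-½) + 40)² = (9 + 40)² = 49² = 2401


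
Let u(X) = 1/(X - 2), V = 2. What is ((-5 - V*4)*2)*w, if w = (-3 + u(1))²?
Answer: -416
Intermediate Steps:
u(X) = 1/(-2 + X)
w = 16 (w = (-3 + 1/(-2 + 1))² = (-3 + 1/(-1))² = (-3 - 1)² = (-4)² = 16)
((-5 - V*4)*2)*w = ((-5 - 2*4)*2)*16 = ((-5 - 8)*2)*16 = -13*2*16 = -26*16 = -416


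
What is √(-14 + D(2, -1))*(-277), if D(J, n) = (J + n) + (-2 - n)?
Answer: -277*I*√14 ≈ -1036.4*I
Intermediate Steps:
D(J, n) = -2 + J
√(-14 + D(2, -1))*(-277) = √(-14 + (-2 + 2))*(-277) = √(-14 + 0)*(-277) = √(-14)*(-277) = (I*√14)*(-277) = -277*I*√14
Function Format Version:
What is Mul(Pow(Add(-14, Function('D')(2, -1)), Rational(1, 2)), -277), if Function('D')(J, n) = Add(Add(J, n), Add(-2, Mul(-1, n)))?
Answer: Mul(-277, I, Pow(14, Rational(1, 2))) ≈ Mul(-1036.4, I)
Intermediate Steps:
Function('D')(J, n) = Add(-2, J)
Mul(Pow(Add(-14, Function('D')(2, -1)), Rational(1, 2)), -277) = Mul(Pow(Add(-14, Add(-2, 2)), Rational(1, 2)), -277) = Mul(Pow(Add(-14, 0), Rational(1, 2)), -277) = Mul(Pow(-14, Rational(1, 2)), -277) = Mul(Mul(I, Pow(14, Rational(1, 2))), -277) = Mul(-277, I, Pow(14, Rational(1, 2)))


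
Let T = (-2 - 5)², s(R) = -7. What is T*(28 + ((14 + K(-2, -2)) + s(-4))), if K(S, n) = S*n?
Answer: 1911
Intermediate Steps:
T = 49 (T = (-7)² = 49)
T*(28 + ((14 + K(-2, -2)) + s(-4))) = 49*(28 + ((14 - 2*(-2)) - 7)) = 49*(28 + ((14 + 4) - 7)) = 49*(28 + (18 - 7)) = 49*(28 + 11) = 49*39 = 1911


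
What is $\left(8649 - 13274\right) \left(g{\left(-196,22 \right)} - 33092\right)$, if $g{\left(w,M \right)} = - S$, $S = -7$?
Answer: $153018125$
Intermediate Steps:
$g{\left(w,M \right)} = 7$ ($g{\left(w,M \right)} = \left(-1\right) \left(-7\right) = 7$)
$\left(8649 - 13274\right) \left(g{\left(-196,22 \right)} - 33092\right) = \left(8649 - 13274\right) \left(7 - 33092\right) = \left(-4625\right) \left(-33085\right) = 153018125$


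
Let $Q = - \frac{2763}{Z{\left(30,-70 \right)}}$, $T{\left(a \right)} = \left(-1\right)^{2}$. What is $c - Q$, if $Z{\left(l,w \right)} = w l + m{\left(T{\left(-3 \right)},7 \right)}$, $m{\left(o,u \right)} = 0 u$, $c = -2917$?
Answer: $- \frac{2042821}{700} \approx -2918.3$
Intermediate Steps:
$T{\left(a \right)} = 1$
$m{\left(o,u \right)} = 0$
$Z{\left(l,w \right)} = l w$ ($Z{\left(l,w \right)} = w l + 0 = l w + 0 = l w$)
$Q = \frac{921}{700}$ ($Q = - \frac{2763}{30 \left(-70\right)} = - \frac{2763}{-2100} = \left(-2763\right) \left(- \frac{1}{2100}\right) = \frac{921}{700} \approx 1.3157$)
$c - Q = -2917 - \frac{921}{700} = - \frac{2042821}{700}$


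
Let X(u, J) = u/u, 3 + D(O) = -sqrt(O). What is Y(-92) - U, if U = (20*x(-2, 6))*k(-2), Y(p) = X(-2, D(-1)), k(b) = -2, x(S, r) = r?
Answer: 241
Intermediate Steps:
D(O) = -3 - sqrt(O)
X(u, J) = 1
Y(p) = 1
U = -240 (U = (20*6)*(-2) = 120*(-2) = -240)
Y(-92) - U = 1 - 1*(-240) = 1 + 240 = 241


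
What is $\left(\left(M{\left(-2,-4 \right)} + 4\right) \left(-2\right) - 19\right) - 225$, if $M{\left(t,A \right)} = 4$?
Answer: $-260$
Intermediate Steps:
$\left(\left(M{\left(-2,-4 \right)} + 4\right) \left(-2\right) - 19\right) - 225 = \left(\left(4 + 4\right) \left(-2\right) - 19\right) - 225 = \left(8 \left(-2\right) - 19\right) - 225 = \left(-16 - 19\right) - 225 = -35 - 225 = -260$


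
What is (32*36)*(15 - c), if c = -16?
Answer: 35712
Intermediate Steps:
(32*36)*(15 - c) = (32*36)*(15 - 1*(-16)) = 1152*(15 + 16) = 1152*31 = 35712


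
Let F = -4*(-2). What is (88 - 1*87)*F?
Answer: 8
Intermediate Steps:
F = 8
(88 - 1*87)*F = (88 - 1*87)*8 = (88 - 87)*8 = 1*8 = 8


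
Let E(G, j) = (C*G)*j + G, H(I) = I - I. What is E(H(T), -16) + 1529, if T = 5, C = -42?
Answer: 1529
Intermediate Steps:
H(I) = 0
E(G, j) = G - 42*G*j (E(G, j) = (-42*G)*j + G = -42*G*j + G = G - 42*G*j)
E(H(T), -16) + 1529 = 0*(1 - 42*(-16)) + 1529 = 0*(1 + 672) + 1529 = 0*673 + 1529 = 0 + 1529 = 1529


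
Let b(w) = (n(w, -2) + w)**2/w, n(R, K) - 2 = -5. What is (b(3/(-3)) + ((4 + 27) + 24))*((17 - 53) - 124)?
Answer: -6240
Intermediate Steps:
n(R, K) = -3 (n(R, K) = 2 - 5 = -3)
b(w) = (-3 + w)**2/w
(b(3/(-3)) + ((4 + 27) + 24))*((17 - 53) - 124) = ((-3 + 3/(-3))**2/((3/(-3))) + ((4 + 27) + 24))*((17 - 53) - 124) = ((-3 + 3*(-1/3))**2/((3*(-1/3))) + (31 + 24))*(-36 - 124) = ((-3 - 1)**2/(-1) + 55)*(-160) = (-1*(-4)**2 + 55)*(-160) = (-1*16 + 55)*(-160) = (-16 + 55)*(-160) = 39*(-160) = -6240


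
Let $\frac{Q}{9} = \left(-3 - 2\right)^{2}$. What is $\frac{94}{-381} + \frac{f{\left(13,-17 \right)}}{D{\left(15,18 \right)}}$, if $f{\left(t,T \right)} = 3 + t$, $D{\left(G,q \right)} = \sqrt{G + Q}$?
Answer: $- \frac{94}{381} + \frac{4 \sqrt{15}}{15} \approx 0.78608$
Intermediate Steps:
$Q = 225$ ($Q = 9 \left(-3 - 2\right)^{2} = 9 \left(-5\right)^{2} = 9 \cdot 25 = 225$)
$D{\left(G,q \right)} = \sqrt{225 + G}$ ($D{\left(G,q \right)} = \sqrt{G + 225} = \sqrt{225 + G}$)
$\frac{94}{-381} + \frac{f{\left(13,-17 \right)}}{D{\left(15,18 \right)}} = \frac{94}{-381} + \frac{3 + 13}{\sqrt{225 + 15}} = 94 \left(- \frac{1}{381}\right) + \frac{16}{\sqrt{240}} = - \frac{94}{381} + \frac{16}{4 \sqrt{15}} = - \frac{94}{381} + 16 \frac{\sqrt{15}}{60} = - \frac{94}{381} + \frac{4 \sqrt{15}}{15}$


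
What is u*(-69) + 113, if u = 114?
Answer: -7753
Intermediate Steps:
u*(-69) + 113 = 114*(-69) + 113 = -7866 + 113 = -7753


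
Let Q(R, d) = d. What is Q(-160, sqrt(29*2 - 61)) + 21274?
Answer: 21274 + I*sqrt(3) ≈ 21274.0 + 1.732*I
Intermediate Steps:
Q(-160, sqrt(29*2 - 61)) + 21274 = sqrt(29*2 - 61) + 21274 = sqrt(58 - 61) + 21274 = sqrt(-3) + 21274 = I*sqrt(3) + 21274 = 21274 + I*sqrt(3)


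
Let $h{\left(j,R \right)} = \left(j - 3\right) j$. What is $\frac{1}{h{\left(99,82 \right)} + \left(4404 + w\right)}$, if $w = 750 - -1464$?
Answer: $\frac{1}{16122} \approx 6.2027 \cdot 10^{-5}$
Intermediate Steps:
$h{\left(j,R \right)} = j \left(-3 + j\right)$ ($h{\left(j,R \right)} = \left(-3 + j\right) j = j \left(-3 + j\right)$)
$w = 2214$ ($w = 750 + 1464 = 2214$)
$\frac{1}{h{\left(99,82 \right)} + \left(4404 + w\right)} = \frac{1}{99 \left(-3 + 99\right) + \left(4404 + 2214\right)} = \frac{1}{99 \cdot 96 + 6618} = \frac{1}{9504 + 6618} = \frac{1}{16122}$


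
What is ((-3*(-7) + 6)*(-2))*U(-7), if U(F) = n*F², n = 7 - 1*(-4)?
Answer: -29106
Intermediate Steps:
n = 11 (n = 7 + 4 = 11)
U(F) = 11*F²
((-3*(-7) + 6)*(-2))*U(-7) = ((-3*(-7) + 6)*(-2))*(11*(-7)²) = ((21 + 6)*(-2))*(11*49) = (27*(-2))*539 = -54*539 = -29106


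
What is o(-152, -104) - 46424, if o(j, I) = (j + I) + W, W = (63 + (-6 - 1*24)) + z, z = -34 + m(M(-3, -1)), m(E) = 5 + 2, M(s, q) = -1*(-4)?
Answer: -46674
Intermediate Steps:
M(s, q) = 4
m(E) = 7
z = -27 (z = -34 + 7 = -27)
W = 6 (W = (63 + (-6 - 1*24)) - 27 = (63 + (-6 - 24)) - 27 = (63 - 30) - 27 = 33 - 27 = 6)
o(j, I) = 6 + I + j (o(j, I) = (j + I) + 6 = (I + j) + 6 = 6 + I + j)
o(-152, -104) - 46424 = (6 - 104 - 152) - 46424 = -250 - 46424 = -46674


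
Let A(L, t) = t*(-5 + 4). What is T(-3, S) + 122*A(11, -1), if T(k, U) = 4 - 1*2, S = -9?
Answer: 124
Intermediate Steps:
T(k, U) = 2 (T(k, U) = 4 - 2 = 2)
A(L, t) = -t (A(L, t) = t*(-1) = -t)
T(-3, S) + 122*A(11, -1) = 2 + 122*(-1*(-1)) = 2 + 122*1 = 2 + 122 = 124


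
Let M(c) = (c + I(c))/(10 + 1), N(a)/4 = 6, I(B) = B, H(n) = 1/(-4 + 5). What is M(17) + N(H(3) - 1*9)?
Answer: 298/11 ≈ 27.091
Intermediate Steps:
H(n) = 1 (H(n) = 1/1 = 1)
N(a) = 24 (N(a) = 4*6 = 24)
M(c) = 2*c/11 (M(c) = (c + c)/(10 + 1) = (2*c)/11 = (2*c)*(1/11) = 2*c/11)
M(17) + N(H(3) - 1*9) = (2/11)*17 + 24 = 34/11 + 24 = 298/11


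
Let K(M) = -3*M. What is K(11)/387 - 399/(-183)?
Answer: 16486/7869 ≈ 2.0951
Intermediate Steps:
K(11)/387 - 399/(-183) = -3*11/387 - 399/(-183) = -33*1/387 - 399*(-1/183) = -11/129 + 133/61 = 16486/7869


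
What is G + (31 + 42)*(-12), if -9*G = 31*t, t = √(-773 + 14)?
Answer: -876 - 31*I*√759/9 ≈ -876.0 - 94.894*I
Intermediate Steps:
t = I*√759 (t = √(-759) = I*√759 ≈ 27.55*I)
G = -31*I*√759/9 ≈ -94.894*I
G + (31 + 42)*(-12) = -31*I*√759/9 + (31 + 42)*(-12) = -31*I*√759/9 + 73*(-12) = -31*I*√759/9 - 876 = -876 - 31*I*√759/9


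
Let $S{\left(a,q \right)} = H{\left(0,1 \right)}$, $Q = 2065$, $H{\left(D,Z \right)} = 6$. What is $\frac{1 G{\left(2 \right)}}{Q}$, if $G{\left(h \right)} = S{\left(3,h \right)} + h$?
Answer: $\frac{8}{2065} \approx 0.0038741$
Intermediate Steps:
$S{\left(a,q \right)} = 6$
$G{\left(h \right)} = 6 + h$
$\frac{1 G{\left(2 \right)}}{Q} = \frac{1 \left(6 + 2\right)}{2065} = 1 \cdot 8 \cdot \frac{1}{2065} = 8 \cdot \frac{1}{2065} = \frac{8}{2065}$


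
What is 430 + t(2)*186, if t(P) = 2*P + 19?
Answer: 4708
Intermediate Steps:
t(P) = 19 + 2*P
430 + t(2)*186 = 430 + (19 + 2*2)*186 = 430 + (19 + 4)*186 = 430 + 23*186 = 430 + 4278 = 4708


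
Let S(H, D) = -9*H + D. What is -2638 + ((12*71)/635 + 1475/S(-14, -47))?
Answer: -131331337/50165 ≈ -2618.0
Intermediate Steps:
S(H, D) = D - 9*H
-2638 + ((12*71)/635 + 1475/S(-14, -47)) = -2638 + ((12*71)/635 + 1475/(-47 - 9*(-14))) = -2638 + (852*(1/635) + 1475/(-47 + 126)) = -2638 + (852/635 + 1475/79) = -2638 + 1003933/50165 = -131331337/50165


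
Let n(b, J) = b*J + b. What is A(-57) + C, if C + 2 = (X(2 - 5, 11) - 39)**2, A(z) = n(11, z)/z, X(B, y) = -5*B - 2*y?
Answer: 121114/57 ≈ 2124.8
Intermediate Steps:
n(b, J) = b + J*b (n(b, J) = J*b + b = b + J*b)
A(z) = (11 + 11*z)/z (A(z) = (11*(1 + z))/z = (11 + 11*z)/z)
C = 2114 (C = -2 + ((-5*(2 - 5) - 2*11) - 39)**2 = -2 + ((-5*(-3) - 22) - 39)**2 = -2 + ((15 - 22) - 39)**2 = -2 + (-7 - 39)**2 = -2 + (-46)**2 = -2 + 2116 = 2114)
A(-57) + C = (11 + 11/(-57)) + 2114 = (11 + 11*(-1/57)) + 2114 = (11 - 11/57) + 2114 = 616/57 + 2114 = 121114/57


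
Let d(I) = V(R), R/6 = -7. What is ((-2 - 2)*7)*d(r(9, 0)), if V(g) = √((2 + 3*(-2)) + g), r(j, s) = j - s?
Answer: -28*I*√46 ≈ -189.91*I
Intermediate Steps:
R = -42 (R = 6*(-7) = -42)
V(g) = √(-4 + g) (V(g) = √((2 - 6) + g) = √(-4 + g))
d(I) = I*√46 (d(I) = √(-4 - 42) = √(-46) = I*√46)
((-2 - 2)*7)*d(r(9, 0)) = ((-2 - 2)*7)*(I*√46) = (-4*7)*(I*√46) = -28*I*√46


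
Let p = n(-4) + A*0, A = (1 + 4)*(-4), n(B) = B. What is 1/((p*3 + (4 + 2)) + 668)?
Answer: 1/662 ≈ 0.0015106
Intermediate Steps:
A = -20 (A = 5*(-4) = -20)
p = -4 (p = -4 - 20*0 = -4 + 0 = -4)
1/((p*3 + (4 + 2)) + 668) = 1/((-4*3 + (4 + 2)) + 668) = 1/((-12 + 6) + 668) = 1/(-6 + 668) = 1/662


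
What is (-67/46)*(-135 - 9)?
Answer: 4824/23 ≈ 209.74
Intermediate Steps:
(-67/46)*(-135 - 9) = -67*1/46*(-144) = -67/46*(-144) = 4824/23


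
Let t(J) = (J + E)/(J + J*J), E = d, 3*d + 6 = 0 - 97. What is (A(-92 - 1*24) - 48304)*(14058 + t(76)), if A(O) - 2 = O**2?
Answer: -32331110863/66 ≈ -4.8987e+8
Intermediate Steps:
d = -103/3 (d = -2 + (0 - 97)/3 = -2 + (1/3)*(-97) = -2 - 97/3 = -103/3 ≈ -34.333)
E = -103/3 ≈ -34.333
t(J) = (-103/3 + J)/(J + J**2) (t(J) = (J - 103/3)/(J + J*J) = (-103/3 + J)/(J + J**2))
A(O) = 2 + O**2
(A(-92 - 1*24) - 48304)*(14058 + t(76)) = ((2 + (-92 - 1*24)**2) - 48304)*(14058 + (-103/3 + 76)/(76*(1 + 76))) = ((2 + (-92 - 24)**2) - 48304)*(14058 + (1/76)*(125/3)/77) = ((2 + (-116)**2) - 48304)*(14058 + (1/76)*(1/77)*(125/3)) = ((2 + 13456) - 48304)*(14058 + 125/17556) = (13458 - 48304)*(246802373/17556) = -34846*246802373/17556 = -32331110863/66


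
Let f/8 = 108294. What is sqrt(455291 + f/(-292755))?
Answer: sqrt(4335631625565835)/97585 ≈ 674.75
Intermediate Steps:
f = 866352 (f = 8*108294 = 866352)
sqrt(455291 + f/(-292755)) = sqrt(455291 + 866352/(-292755)) = sqrt(455291 + 866352*(-1/292755)) = sqrt(455291 - 288784/97585) = sqrt(44429283451/97585) = sqrt(4335631625565835)/97585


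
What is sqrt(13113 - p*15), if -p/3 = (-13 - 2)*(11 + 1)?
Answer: 3*sqrt(557) ≈ 70.802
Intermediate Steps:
p = 540 (p = -3*(-13 - 2)*(11 + 1) = -(-45)*12 = -3*(-180) = 540)
sqrt(13113 - p*15) = sqrt(13113 - 1*540*15) = sqrt(13113 - 540*15) = sqrt(13113 - 8100) = sqrt(5013) = 3*sqrt(557)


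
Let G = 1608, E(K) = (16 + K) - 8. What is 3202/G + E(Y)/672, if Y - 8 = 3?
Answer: 90929/45024 ≈ 2.0196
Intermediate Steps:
Y = 11 (Y = 8 + 3 = 11)
E(K) = 8 + K
3202/G + E(Y)/672 = 3202/1608 + (8 + 11)/672 = 3202*(1/1608) + 19*(1/672) = 1601/804 + 19/672 = 90929/45024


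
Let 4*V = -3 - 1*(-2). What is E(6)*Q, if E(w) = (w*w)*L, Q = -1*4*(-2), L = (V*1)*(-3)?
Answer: 216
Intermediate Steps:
V = -¼ (V = (-3 - 1*(-2))/4 = (-3 + 2)/4 = (¼)*(-1) = -¼ ≈ -0.25000)
L = ¾ (L = -¼*1*(-3) = -¼*(-3) = ¾ ≈ 0.75000)
Q = 8 (Q = -4*(-2) = 8)
E(w) = 3*w²/4 (E(w) = (w*w)*(¾) = w²*(¾) = 3*w²/4)
E(6)*Q = ((¾)*6²)*8 = ((¾)*36)*8 = 27*8 = 216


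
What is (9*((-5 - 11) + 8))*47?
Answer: -3384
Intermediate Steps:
(9*((-5 - 11) + 8))*47 = (9*(-16 + 8))*47 = (9*(-8))*47 = -72*47 = -3384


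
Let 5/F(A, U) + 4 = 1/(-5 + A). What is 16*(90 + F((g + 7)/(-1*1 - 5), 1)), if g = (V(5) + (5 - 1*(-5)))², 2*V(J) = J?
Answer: 1106300/779 ≈ 1420.2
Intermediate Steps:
V(J) = J/2
g = 625/4 (g = ((½)*5 + (5 - 1*(-5)))² = (5/2 + (5 + 5))² = (5/2 + 10)² = (25/2)² = 625/4 ≈ 156.25)
F(A, U) = 5/(-4 + 1/(-5 + A))
16*(90 + F((g + 7)/(-1*1 - 5), 1)) = 16*(90 + 5*(5 - (625/4 + 7)/(-1*1 - 5))/(-21 + 4*((625/4 + 7)/(-1*1 - 5)))) = 16*(90 + 5*(5 - 653/(4*(-1 - 5)))/(-21 + 4*(653/(4*(-1 - 5))))) = 16*(90 + 5*(5 - 653/(4*(-6)))/(-21 + 4*((653/4)/(-6)))) = 16*(90 + 5*(5 - 653*(-1)/(4*6))/(-21 + 4*((653/4)*(-⅙)))) = 16*(90 + 5*(5 - 1*(-653/24))/(-21 + 4*(-653/24))) = 16*(90 + 5*(5 + 653/24)/(-21 - 653/6)) = 16*(90 + 5*(773/24)/(-779/6)) = 16*(90 + 5*(-6/779)*(773/24)) = 16*(90 - 3865/3116) = 16*(276575/3116) = 1106300/779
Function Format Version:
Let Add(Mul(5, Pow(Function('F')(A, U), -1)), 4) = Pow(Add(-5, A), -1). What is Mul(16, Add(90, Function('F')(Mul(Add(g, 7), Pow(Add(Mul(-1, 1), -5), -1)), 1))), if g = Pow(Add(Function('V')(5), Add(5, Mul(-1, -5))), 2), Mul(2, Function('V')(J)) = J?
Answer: Rational(1106300, 779) ≈ 1420.2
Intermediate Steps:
Function('V')(J) = Mul(Rational(1, 2), J)
g = Rational(625, 4) (g = Pow(Add(Mul(Rational(1, 2), 5), Add(5, Mul(-1, -5))), 2) = Pow(Add(Rational(5, 2), Add(5, 5)), 2) = Pow(Add(Rational(5, 2), 10), 2) = Pow(Rational(25, 2), 2) = Rational(625, 4) ≈ 156.25)
Function('F')(A, U) = Mul(5, Pow(Add(-4, Pow(Add(-5, A), -1)), -1))
Mul(16, Add(90, Function('F')(Mul(Add(g, 7), Pow(Add(Mul(-1, 1), -5), -1)), 1))) = Mul(16, Add(90, Mul(5, Pow(Add(-21, Mul(4, Mul(Add(Rational(625, 4), 7), Pow(Add(Mul(-1, 1), -5), -1)))), -1), Add(5, Mul(-1, Mul(Add(Rational(625, 4), 7), Pow(Add(Mul(-1, 1), -5), -1))))))) = Mul(16, Add(90, Mul(5, Pow(Add(-21, Mul(4, Mul(Rational(653, 4), Pow(Add(-1, -5), -1)))), -1), Add(5, Mul(-1, Mul(Rational(653, 4), Pow(Add(-1, -5), -1))))))) = Mul(16, Add(90, Mul(5, Pow(Add(-21, Mul(4, Mul(Rational(653, 4), Pow(-6, -1)))), -1), Add(5, Mul(-1, Mul(Rational(653, 4), Pow(-6, -1))))))) = Mul(16, Add(90, Mul(5, Pow(Add(-21, Mul(4, Mul(Rational(653, 4), Rational(-1, 6)))), -1), Add(5, Mul(-1, Mul(Rational(653, 4), Rational(-1, 6))))))) = Mul(16, Add(90, Mul(5, Pow(Add(-21, Mul(4, Rational(-653, 24))), -1), Add(5, Mul(-1, Rational(-653, 24)))))) = Mul(16, Add(90, Mul(5, Pow(Add(-21, Rational(-653, 6)), -1), Add(5, Rational(653, 24))))) = Mul(16, Add(90, Mul(5, Pow(Rational(-779, 6), -1), Rational(773, 24)))) = Mul(16, Add(90, Mul(5, Rational(-6, 779), Rational(773, 24)))) = Mul(16, Add(90, Rational(-3865, 3116))) = Mul(16, Rational(276575, 3116)) = Rational(1106300, 779)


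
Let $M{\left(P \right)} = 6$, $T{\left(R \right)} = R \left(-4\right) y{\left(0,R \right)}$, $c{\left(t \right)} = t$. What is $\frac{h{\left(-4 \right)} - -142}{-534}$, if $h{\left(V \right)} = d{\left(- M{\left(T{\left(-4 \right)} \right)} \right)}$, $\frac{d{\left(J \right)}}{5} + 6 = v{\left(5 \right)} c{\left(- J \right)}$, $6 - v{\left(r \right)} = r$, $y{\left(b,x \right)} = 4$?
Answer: $- \frac{71}{267} \approx -0.26592$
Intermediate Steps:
$v{\left(r \right)} = 6 - r$
$T{\left(R \right)} = - 16 R$ ($T{\left(R \right)} = R \left(-4\right) 4 = - 4 R 4 = - 16 R$)
$d{\left(J \right)} = -30 - 5 J$ ($d{\left(J \right)} = -30 + 5 \left(6 - 5\right) \left(- J\right) = -30 + 5 \cdot 1 \left(- J\right) = -30 + 5 \left(- J\right) = -30 - 5 J$)
$h{\left(V \right)} = 0$ ($h{\left(V \right)} = -30 - 5 \left(\left(-1\right) 6\right) = -30 - -30 = -30 + 30 = 0$)
$\frac{h{\left(-4 \right)} - -142}{-534} = \frac{0 - -142}{-534} = \left(0 + 142\right) \left(- \frac{1}{534}\right) = 142 \left(- \frac{1}{534}\right) = - \frac{71}{267}$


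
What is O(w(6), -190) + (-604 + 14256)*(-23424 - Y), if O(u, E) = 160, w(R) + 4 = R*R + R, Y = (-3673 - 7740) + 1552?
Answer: -185161916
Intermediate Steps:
Y = -9861 (Y = -11413 + 1552 = -9861)
w(R) = -4 + R + R² (w(R) = -4 + (R*R + R) = -4 + (R² + R) = -4 + (R + R²) = -4 + R + R²)
O(w(6), -190) + (-604 + 14256)*(-23424 - Y) = 160 + (-604 + 14256)*(-23424 - 1*(-9861)) = 160 + 13652*(-23424 + 9861) = 160 + 13652*(-13563) = 160 - 185162076 = -185161916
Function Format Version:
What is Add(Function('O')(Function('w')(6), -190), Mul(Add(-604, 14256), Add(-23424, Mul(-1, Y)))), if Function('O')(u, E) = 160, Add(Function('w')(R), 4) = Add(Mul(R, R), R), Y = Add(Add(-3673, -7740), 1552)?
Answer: -185161916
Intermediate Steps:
Y = -9861 (Y = Add(-11413, 1552) = -9861)
Function('w')(R) = Add(-4, R, Pow(R, 2)) (Function('w')(R) = Add(-4, Add(Mul(R, R), R)) = Add(-4, Add(Pow(R, 2), R)) = Add(-4, Add(R, Pow(R, 2))) = Add(-4, R, Pow(R, 2)))
Add(Function('O')(Function('w')(6), -190), Mul(Add(-604, 14256), Add(-23424, Mul(-1, Y)))) = Add(160, Mul(Add(-604, 14256), Add(-23424, Mul(-1, -9861)))) = Add(160, Mul(13652, Add(-23424, 9861))) = Add(160, Mul(13652, -13563)) = Add(160, -185162076) = -185161916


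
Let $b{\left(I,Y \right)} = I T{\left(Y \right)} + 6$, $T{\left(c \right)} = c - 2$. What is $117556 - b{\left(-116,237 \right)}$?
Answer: $144810$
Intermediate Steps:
$T{\left(c \right)} = -2 + c$ ($T{\left(c \right)} = c - 2 = -2 + c$)
$b{\left(I,Y \right)} = 6 + I \left(-2 + Y\right)$ ($b{\left(I,Y \right)} = I \left(-2 + Y\right) + 6 = 6 + I \left(-2 + Y\right)$)
$117556 - b{\left(-116,237 \right)} = 117556 - \left(6 - 116 \left(-2 + 237\right)\right) = 117556 - \left(6 - 27260\right) = 117556 - -27254 = 117556 + 27254 = 144810$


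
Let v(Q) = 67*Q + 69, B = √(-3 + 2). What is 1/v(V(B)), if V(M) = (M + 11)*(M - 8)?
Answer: -5894/34779637 - 201*I/34779637 ≈ -0.00016947 - 5.7792e-6*I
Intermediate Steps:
B = I (B = √(-1) = I ≈ 1.0*I)
V(M) = (-8 + M)*(11 + M) (V(M) = (11 + M)*(-8 + M) = (-8 + M)*(11 + M))
v(Q) = 69 + 67*Q
1/v(V(B)) = 1/(69 + 67*(-88 + I² + 3*I)) = 1/(69 + 67*(-88 - 1 + 3*I)) = 1/(69 + 67*(-89 + 3*I)) = 1/(69 + (-5963 + 201*I)) = 1/(-5894 + 201*I) = (-5894 - 201*I)/34779637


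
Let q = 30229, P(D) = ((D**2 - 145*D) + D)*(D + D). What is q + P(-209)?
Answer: -30808557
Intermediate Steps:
P(D) = 2*D*(D**2 - 144*D) (P(D) = (D**2 - 144*D)*(2*D) = 2*D*(D**2 - 144*D))
q + P(-209) = 30229 + 2*(-209)**2*(-144 - 209) = 30229 + 2*43681*(-353) = 30229 - 30838786 = -30808557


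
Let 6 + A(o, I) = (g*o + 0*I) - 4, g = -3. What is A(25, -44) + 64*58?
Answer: 3627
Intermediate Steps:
A(o, I) = -10 - 3*o (A(o, I) = -6 + ((-3*o + 0*I) - 4) = -6 + ((-3*o + 0) - 4) = -6 + (-3*o - 4) = -6 + (-4 - 3*o) = -10 - 3*o)
A(25, -44) + 64*58 = (-10 - 3*25) + 64*58 = (-10 - 75) + 3712 = -85 + 3712 = 3627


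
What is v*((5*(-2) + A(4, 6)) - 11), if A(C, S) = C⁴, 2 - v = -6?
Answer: 1880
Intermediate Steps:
v = 8 (v = 2 - 1*(-6) = 2 + 6 = 8)
v*((5*(-2) + A(4, 6)) - 11) = 8*((5*(-2) + 4⁴) - 11) = 8*((-10 + 256) - 11) = 8*(246 - 11) = 8*235 = 1880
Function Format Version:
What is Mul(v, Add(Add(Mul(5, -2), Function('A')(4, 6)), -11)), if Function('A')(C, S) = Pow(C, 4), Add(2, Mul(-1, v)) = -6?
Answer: 1880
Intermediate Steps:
v = 8 (v = Add(2, Mul(-1, -6)) = Add(2, 6) = 8)
Mul(v, Add(Add(Mul(5, -2), Function('A')(4, 6)), -11)) = Mul(8, Add(Add(Mul(5, -2), Pow(4, 4)), -11)) = Mul(8, Add(Add(-10, 256), -11)) = Mul(8, Add(246, -11)) = Mul(8, 235) = 1880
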